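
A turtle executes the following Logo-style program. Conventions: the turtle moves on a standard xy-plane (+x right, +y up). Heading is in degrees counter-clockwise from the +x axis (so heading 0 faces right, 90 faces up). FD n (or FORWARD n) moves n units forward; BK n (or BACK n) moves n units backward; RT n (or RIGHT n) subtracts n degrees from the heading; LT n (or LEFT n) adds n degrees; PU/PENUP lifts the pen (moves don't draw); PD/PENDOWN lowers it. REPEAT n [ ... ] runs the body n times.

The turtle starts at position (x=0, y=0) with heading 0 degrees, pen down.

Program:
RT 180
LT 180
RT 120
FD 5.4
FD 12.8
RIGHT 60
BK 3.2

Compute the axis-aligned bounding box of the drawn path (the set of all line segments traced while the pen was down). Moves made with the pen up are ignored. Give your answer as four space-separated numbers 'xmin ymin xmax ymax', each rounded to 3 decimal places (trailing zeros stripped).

Executing turtle program step by step:
Start: pos=(0,0), heading=0, pen down
RT 180: heading 0 -> 180
LT 180: heading 180 -> 0
RT 120: heading 0 -> 240
FD 5.4: (0,0) -> (-2.7,-4.677) [heading=240, draw]
FD 12.8: (-2.7,-4.677) -> (-9.1,-15.762) [heading=240, draw]
RT 60: heading 240 -> 180
BK 3.2: (-9.1,-15.762) -> (-5.9,-15.762) [heading=180, draw]
Final: pos=(-5.9,-15.762), heading=180, 3 segment(s) drawn

Segment endpoints: x in {-9.1, -5.9, -2.7, 0}, y in {-15.762, -4.677, 0}
xmin=-9.1, ymin=-15.762, xmax=0, ymax=0

Answer: -9.1 -15.762 0 0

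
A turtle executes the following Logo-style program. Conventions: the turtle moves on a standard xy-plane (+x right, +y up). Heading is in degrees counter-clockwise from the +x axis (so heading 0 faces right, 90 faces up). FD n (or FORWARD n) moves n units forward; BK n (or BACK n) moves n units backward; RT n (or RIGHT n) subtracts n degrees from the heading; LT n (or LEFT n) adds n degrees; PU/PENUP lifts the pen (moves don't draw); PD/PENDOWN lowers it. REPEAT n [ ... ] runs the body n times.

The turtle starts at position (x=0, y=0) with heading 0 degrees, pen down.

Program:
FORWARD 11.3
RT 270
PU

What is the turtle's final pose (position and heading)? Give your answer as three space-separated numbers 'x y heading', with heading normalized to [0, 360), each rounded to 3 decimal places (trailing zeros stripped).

Executing turtle program step by step:
Start: pos=(0,0), heading=0, pen down
FD 11.3: (0,0) -> (11.3,0) [heading=0, draw]
RT 270: heading 0 -> 90
PU: pen up
Final: pos=(11.3,0), heading=90, 1 segment(s) drawn

Answer: 11.3 0 90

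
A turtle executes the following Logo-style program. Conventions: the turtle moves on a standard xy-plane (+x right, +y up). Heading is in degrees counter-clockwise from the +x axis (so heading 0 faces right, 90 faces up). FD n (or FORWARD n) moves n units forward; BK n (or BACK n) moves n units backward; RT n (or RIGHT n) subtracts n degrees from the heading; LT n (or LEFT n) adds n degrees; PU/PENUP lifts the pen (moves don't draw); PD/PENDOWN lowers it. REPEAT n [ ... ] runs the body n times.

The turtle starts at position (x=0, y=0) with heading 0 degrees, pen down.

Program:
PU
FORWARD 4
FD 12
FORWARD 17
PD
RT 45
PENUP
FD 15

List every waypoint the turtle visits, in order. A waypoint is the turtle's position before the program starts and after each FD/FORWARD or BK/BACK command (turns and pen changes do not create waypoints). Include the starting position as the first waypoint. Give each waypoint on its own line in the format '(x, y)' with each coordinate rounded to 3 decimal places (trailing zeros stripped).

Executing turtle program step by step:
Start: pos=(0,0), heading=0, pen down
PU: pen up
FD 4: (0,0) -> (4,0) [heading=0, move]
FD 12: (4,0) -> (16,0) [heading=0, move]
FD 17: (16,0) -> (33,0) [heading=0, move]
PD: pen down
RT 45: heading 0 -> 315
PU: pen up
FD 15: (33,0) -> (43.607,-10.607) [heading=315, move]
Final: pos=(43.607,-10.607), heading=315, 0 segment(s) drawn
Waypoints (5 total):
(0, 0)
(4, 0)
(16, 0)
(33, 0)
(43.607, -10.607)

Answer: (0, 0)
(4, 0)
(16, 0)
(33, 0)
(43.607, -10.607)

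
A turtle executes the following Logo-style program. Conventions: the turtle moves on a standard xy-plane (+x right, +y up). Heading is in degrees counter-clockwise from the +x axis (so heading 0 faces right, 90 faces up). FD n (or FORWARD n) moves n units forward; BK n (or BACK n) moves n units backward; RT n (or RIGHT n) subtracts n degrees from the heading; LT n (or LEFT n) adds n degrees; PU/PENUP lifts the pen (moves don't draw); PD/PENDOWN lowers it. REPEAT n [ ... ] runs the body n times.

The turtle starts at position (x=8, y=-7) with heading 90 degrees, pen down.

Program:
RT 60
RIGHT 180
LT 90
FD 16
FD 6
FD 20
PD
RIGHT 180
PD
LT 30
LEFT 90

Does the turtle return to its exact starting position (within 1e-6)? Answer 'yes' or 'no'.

Executing turtle program step by step:
Start: pos=(8,-7), heading=90, pen down
RT 60: heading 90 -> 30
RT 180: heading 30 -> 210
LT 90: heading 210 -> 300
FD 16: (8,-7) -> (16,-20.856) [heading=300, draw]
FD 6: (16,-20.856) -> (19,-26.053) [heading=300, draw]
FD 20: (19,-26.053) -> (29,-43.373) [heading=300, draw]
PD: pen down
RT 180: heading 300 -> 120
PD: pen down
LT 30: heading 120 -> 150
LT 90: heading 150 -> 240
Final: pos=(29,-43.373), heading=240, 3 segment(s) drawn

Start position: (8, -7)
Final position: (29, -43.373)
Distance = 42; >= 1e-6 -> NOT closed

Answer: no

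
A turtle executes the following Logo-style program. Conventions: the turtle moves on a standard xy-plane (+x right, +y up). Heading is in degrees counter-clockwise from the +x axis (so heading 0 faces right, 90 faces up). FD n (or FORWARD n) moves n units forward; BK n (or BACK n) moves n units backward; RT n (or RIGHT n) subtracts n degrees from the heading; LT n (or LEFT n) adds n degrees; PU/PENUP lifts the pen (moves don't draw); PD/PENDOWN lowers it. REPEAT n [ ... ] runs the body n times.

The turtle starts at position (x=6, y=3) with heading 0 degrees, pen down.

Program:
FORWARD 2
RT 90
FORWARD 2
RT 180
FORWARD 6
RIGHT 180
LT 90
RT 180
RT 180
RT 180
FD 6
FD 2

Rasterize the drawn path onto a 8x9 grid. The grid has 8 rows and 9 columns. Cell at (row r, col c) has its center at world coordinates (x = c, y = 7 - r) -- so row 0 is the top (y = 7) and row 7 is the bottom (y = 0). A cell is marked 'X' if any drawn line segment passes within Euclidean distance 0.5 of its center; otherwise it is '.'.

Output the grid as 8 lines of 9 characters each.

Segment 0: (6,3) -> (8,3)
Segment 1: (8,3) -> (8,1)
Segment 2: (8,1) -> (8,7)
Segment 3: (8,7) -> (2,7)
Segment 4: (2,7) -> (-0,7)

Answer: XXXXXXXXX
........X
........X
........X
......XXX
........X
........X
.........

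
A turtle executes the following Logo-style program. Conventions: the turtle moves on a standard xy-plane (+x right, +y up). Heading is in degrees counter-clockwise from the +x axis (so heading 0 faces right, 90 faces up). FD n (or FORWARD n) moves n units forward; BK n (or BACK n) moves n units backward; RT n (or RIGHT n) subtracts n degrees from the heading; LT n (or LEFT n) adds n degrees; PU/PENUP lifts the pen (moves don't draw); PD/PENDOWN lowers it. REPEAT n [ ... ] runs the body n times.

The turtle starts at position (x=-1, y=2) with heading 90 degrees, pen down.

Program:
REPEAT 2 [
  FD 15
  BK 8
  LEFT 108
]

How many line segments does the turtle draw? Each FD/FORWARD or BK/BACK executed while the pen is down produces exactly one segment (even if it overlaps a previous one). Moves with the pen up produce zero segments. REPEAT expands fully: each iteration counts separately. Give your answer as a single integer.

Answer: 4

Derivation:
Executing turtle program step by step:
Start: pos=(-1,2), heading=90, pen down
REPEAT 2 [
  -- iteration 1/2 --
  FD 15: (-1,2) -> (-1,17) [heading=90, draw]
  BK 8: (-1,17) -> (-1,9) [heading=90, draw]
  LT 108: heading 90 -> 198
  -- iteration 2/2 --
  FD 15: (-1,9) -> (-15.266,4.365) [heading=198, draw]
  BK 8: (-15.266,4.365) -> (-7.657,6.837) [heading=198, draw]
  LT 108: heading 198 -> 306
]
Final: pos=(-7.657,6.837), heading=306, 4 segment(s) drawn
Segments drawn: 4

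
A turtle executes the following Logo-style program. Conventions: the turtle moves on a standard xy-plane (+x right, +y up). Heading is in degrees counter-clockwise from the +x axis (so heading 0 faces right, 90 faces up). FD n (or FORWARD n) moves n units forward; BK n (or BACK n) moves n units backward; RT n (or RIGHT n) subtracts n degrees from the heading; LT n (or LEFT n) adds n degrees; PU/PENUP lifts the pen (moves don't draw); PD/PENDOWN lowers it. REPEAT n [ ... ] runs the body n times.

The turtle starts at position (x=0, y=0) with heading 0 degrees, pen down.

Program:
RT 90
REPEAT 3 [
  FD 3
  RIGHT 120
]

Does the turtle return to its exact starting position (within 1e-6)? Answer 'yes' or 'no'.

Answer: yes

Derivation:
Executing turtle program step by step:
Start: pos=(0,0), heading=0, pen down
RT 90: heading 0 -> 270
REPEAT 3 [
  -- iteration 1/3 --
  FD 3: (0,0) -> (0,-3) [heading=270, draw]
  RT 120: heading 270 -> 150
  -- iteration 2/3 --
  FD 3: (0,-3) -> (-2.598,-1.5) [heading=150, draw]
  RT 120: heading 150 -> 30
  -- iteration 3/3 --
  FD 3: (-2.598,-1.5) -> (0,0) [heading=30, draw]
  RT 120: heading 30 -> 270
]
Final: pos=(0,0), heading=270, 3 segment(s) drawn

Start position: (0, 0)
Final position: (0, 0)
Distance = 0; < 1e-6 -> CLOSED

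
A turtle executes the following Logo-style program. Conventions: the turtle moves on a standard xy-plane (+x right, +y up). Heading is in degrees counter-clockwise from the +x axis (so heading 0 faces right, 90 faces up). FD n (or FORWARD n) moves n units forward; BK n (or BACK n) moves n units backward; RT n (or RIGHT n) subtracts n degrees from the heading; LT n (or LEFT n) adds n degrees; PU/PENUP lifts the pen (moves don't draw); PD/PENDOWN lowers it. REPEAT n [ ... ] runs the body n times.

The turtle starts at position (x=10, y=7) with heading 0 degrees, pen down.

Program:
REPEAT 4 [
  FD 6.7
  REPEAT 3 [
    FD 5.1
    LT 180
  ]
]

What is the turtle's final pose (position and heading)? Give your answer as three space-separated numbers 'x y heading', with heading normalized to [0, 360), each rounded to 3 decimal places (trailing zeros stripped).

Answer: 10 7 0

Derivation:
Executing turtle program step by step:
Start: pos=(10,7), heading=0, pen down
REPEAT 4 [
  -- iteration 1/4 --
  FD 6.7: (10,7) -> (16.7,7) [heading=0, draw]
  REPEAT 3 [
    -- iteration 1/3 --
    FD 5.1: (16.7,7) -> (21.8,7) [heading=0, draw]
    LT 180: heading 0 -> 180
    -- iteration 2/3 --
    FD 5.1: (21.8,7) -> (16.7,7) [heading=180, draw]
    LT 180: heading 180 -> 0
    -- iteration 3/3 --
    FD 5.1: (16.7,7) -> (21.8,7) [heading=0, draw]
    LT 180: heading 0 -> 180
  ]
  -- iteration 2/4 --
  FD 6.7: (21.8,7) -> (15.1,7) [heading=180, draw]
  REPEAT 3 [
    -- iteration 1/3 --
    FD 5.1: (15.1,7) -> (10,7) [heading=180, draw]
    LT 180: heading 180 -> 0
    -- iteration 2/3 --
    FD 5.1: (10,7) -> (15.1,7) [heading=0, draw]
    LT 180: heading 0 -> 180
    -- iteration 3/3 --
    FD 5.1: (15.1,7) -> (10,7) [heading=180, draw]
    LT 180: heading 180 -> 0
  ]
  -- iteration 3/4 --
  FD 6.7: (10,7) -> (16.7,7) [heading=0, draw]
  REPEAT 3 [
    -- iteration 1/3 --
    FD 5.1: (16.7,7) -> (21.8,7) [heading=0, draw]
    LT 180: heading 0 -> 180
    -- iteration 2/3 --
    FD 5.1: (21.8,7) -> (16.7,7) [heading=180, draw]
    LT 180: heading 180 -> 0
    -- iteration 3/3 --
    FD 5.1: (16.7,7) -> (21.8,7) [heading=0, draw]
    LT 180: heading 0 -> 180
  ]
  -- iteration 4/4 --
  FD 6.7: (21.8,7) -> (15.1,7) [heading=180, draw]
  REPEAT 3 [
    -- iteration 1/3 --
    FD 5.1: (15.1,7) -> (10,7) [heading=180, draw]
    LT 180: heading 180 -> 0
    -- iteration 2/3 --
    FD 5.1: (10,7) -> (15.1,7) [heading=0, draw]
    LT 180: heading 0 -> 180
    -- iteration 3/3 --
    FD 5.1: (15.1,7) -> (10,7) [heading=180, draw]
    LT 180: heading 180 -> 0
  ]
]
Final: pos=(10,7), heading=0, 16 segment(s) drawn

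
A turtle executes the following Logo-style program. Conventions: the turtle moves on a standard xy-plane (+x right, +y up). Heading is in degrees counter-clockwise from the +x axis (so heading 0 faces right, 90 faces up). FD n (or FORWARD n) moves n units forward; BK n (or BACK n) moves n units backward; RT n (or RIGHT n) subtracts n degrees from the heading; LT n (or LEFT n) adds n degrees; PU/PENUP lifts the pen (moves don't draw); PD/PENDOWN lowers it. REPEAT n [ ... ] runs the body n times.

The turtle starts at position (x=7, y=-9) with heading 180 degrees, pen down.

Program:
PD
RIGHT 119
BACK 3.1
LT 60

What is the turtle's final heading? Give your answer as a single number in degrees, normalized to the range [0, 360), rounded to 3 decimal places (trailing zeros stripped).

Executing turtle program step by step:
Start: pos=(7,-9), heading=180, pen down
PD: pen down
RT 119: heading 180 -> 61
BK 3.1: (7,-9) -> (5.497,-11.711) [heading=61, draw]
LT 60: heading 61 -> 121
Final: pos=(5.497,-11.711), heading=121, 1 segment(s) drawn

Answer: 121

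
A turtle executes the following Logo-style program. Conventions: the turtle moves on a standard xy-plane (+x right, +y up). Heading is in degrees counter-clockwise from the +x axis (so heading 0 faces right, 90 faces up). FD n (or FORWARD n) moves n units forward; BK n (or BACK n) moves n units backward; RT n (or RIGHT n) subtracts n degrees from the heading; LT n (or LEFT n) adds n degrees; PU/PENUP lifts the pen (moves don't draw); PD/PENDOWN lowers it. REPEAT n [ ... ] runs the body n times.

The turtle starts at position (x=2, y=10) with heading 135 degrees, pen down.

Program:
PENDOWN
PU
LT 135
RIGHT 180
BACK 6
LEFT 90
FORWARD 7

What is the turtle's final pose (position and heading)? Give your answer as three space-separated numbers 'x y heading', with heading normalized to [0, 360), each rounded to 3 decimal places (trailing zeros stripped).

Executing turtle program step by step:
Start: pos=(2,10), heading=135, pen down
PD: pen down
PU: pen up
LT 135: heading 135 -> 270
RT 180: heading 270 -> 90
BK 6: (2,10) -> (2,4) [heading=90, move]
LT 90: heading 90 -> 180
FD 7: (2,4) -> (-5,4) [heading=180, move]
Final: pos=(-5,4), heading=180, 0 segment(s) drawn

Answer: -5 4 180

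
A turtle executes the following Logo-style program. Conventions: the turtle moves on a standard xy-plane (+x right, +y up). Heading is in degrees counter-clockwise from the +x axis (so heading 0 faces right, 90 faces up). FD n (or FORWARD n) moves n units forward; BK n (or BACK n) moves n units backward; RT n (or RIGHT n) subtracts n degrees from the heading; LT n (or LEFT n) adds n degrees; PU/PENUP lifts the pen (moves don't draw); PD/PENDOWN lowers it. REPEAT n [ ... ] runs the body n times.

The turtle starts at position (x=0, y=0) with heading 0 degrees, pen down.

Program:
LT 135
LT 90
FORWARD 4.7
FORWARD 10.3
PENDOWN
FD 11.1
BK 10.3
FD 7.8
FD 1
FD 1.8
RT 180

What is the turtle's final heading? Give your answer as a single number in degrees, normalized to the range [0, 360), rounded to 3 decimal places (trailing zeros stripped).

Executing turtle program step by step:
Start: pos=(0,0), heading=0, pen down
LT 135: heading 0 -> 135
LT 90: heading 135 -> 225
FD 4.7: (0,0) -> (-3.323,-3.323) [heading=225, draw]
FD 10.3: (-3.323,-3.323) -> (-10.607,-10.607) [heading=225, draw]
PD: pen down
FD 11.1: (-10.607,-10.607) -> (-18.455,-18.455) [heading=225, draw]
BK 10.3: (-18.455,-18.455) -> (-11.172,-11.172) [heading=225, draw]
FD 7.8: (-11.172,-11.172) -> (-16.688,-16.688) [heading=225, draw]
FD 1: (-16.688,-16.688) -> (-17.395,-17.395) [heading=225, draw]
FD 1.8: (-17.395,-17.395) -> (-18.668,-18.668) [heading=225, draw]
RT 180: heading 225 -> 45
Final: pos=(-18.668,-18.668), heading=45, 7 segment(s) drawn

Answer: 45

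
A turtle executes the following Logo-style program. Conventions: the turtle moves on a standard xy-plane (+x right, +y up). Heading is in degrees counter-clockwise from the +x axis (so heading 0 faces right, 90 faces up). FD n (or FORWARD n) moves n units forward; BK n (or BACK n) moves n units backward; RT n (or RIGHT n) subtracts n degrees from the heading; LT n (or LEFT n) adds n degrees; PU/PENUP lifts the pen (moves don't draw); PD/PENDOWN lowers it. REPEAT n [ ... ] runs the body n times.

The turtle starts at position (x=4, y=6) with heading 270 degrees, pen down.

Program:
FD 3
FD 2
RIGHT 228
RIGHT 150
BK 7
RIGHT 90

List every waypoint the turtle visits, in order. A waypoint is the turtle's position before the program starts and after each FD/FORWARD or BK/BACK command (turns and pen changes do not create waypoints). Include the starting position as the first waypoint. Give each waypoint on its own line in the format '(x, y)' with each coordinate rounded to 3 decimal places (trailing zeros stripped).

Executing turtle program step by step:
Start: pos=(4,6), heading=270, pen down
FD 3: (4,6) -> (4,3) [heading=270, draw]
FD 2: (4,3) -> (4,1) [heading=270, draw]
RT 228: heading 270 -> 42
RT 150: heading 42 -> 252
BK 7: (4,1) -> (6.163,7.657) [heading=252, draw]
RT 90: heading 252 -> 162
Final: pos=(6.163,7.657), heading=162, 3 segment(s) drawn
Waypoints (4 total):
(4, 6)
(4, 3)
(4, 1)
(6.163, 7.657)

Answer: (4, 6)
(4, 3)
(4, 1)
(6.163, 7.657)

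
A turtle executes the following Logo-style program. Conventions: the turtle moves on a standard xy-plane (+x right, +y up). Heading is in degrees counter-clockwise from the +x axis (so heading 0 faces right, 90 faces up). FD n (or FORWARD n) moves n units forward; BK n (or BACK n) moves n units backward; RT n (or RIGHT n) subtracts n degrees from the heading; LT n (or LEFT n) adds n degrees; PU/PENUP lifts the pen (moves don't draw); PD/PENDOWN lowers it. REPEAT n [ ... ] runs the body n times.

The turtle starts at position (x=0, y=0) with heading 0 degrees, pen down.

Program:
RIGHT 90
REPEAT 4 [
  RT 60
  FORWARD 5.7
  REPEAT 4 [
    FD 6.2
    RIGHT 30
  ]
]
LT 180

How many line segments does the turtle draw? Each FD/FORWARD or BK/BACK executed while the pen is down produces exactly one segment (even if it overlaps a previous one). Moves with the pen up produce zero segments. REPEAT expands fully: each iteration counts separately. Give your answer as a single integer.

Executing turtle program step by step:
Start: pos=(0,0), heading=0, pen down
RT 90: heading 0 -> 270
REPEAT 4 [
  -- iteration 1/4 --
  RT 60: heading 270 -> 210
  FD 5.7: (0,0) -> (-4.936,-2.85) [heading=210, draw]
  REPEAT 4 [
    -- iteration 1/4 --
    FD 6.2: (-4.936,-2.85) -> (-10.306,-5.95) [heading=210, draw]
    RT 30: heading 210 -> 180
    -- iteration 2/4 --
    FD 6.2: (-10.306,-5.95) -> (-16.506,-5.95) [heading=180, draw]
    RT 30: heading 180 -> 150
    -- iteration 3/4 --
    FD 6.2: (-16.506,-5.95) -> (-21.875,-2.85) [heading=150, draw]
    RT 30: heading 150 -> 120
    -- iteration 4/4 --
    FD 6.2: (-21.875,-2.85) -> (-24.975,2.519) [heading=120, draw]
    RT 30: heading 120 -> 90
  ]
  -- iteration 2/4 --
  RT 60: heading 90 -> 30
  FD 5.7: (-24.975,2.519) -> (-20.039,5.369) [heading=30, draw]
  REPEAT 4 [
    -- iteration 1/4 --
    FD 6.2: (-20.039,5.369) -> (-14.669,8.469) [heading=30, draw]
    RT 30: heading 30 -> 0
    -- iteration 2/4 --
    FD 6.2: (-14.669,8.469) -> (-8.469,8.469) [heading=0, draw]
    RT 30: heading 0 -> 330
    -- iteration 3/4 --
    FD 6.2: (-8.469,8.469) -> (-3.1,5.369) [heading=330, draw]
    RT 30: heading 330 -> 300
    -- iteration 4/4 --
    FD 6.2: (-3.1,5.369) -> (0,0) [heading=300, draw]
    RT 30: heading 300 -> 270
  ]
  -- iteration 3/4 --
  RT 60: heading 270 -> 210
  FD 5.7: (0,0) -> (-4.936,-2.85) [heading=210, draw]
  REPEAT 4 [
    -- iteration 1/4 --
    FD 6.2: (-4.936,-2.85) -> (-10.306,-5.95) [heading=210, draw]
    RT 30: heading 210 -> 180
    -- iteration 2/4 --
    FD 6.2: (-10.306,-5.95) -> (-16.506,-5.95) [heading=180, draw]
    RT 30: heading 180 -> 150
    -- iteration 3/4 --
    FD 6.2: (-16.506,-5.95) -> (-21.875,-2.85) [heading=150, draw]
    RT 30: heading 150 -> 120
    -- iteration 4/4 --
    FD 6.2: (-21.875,-2.85) -> (-24.975,2.519) [heading=120, draw]
    RT 30: heading 120 -> 90
  ]
  -- iteration 4/4 --
  RT 60: heading 90 -> 30
  FD 5.7: (-24.975,2.519) -> (-20.039,5.369) [heading=30, draw]
  REPEAT 4 [
    -- iteration 1/4 --
    FD 6.2: (-20.039,5.369) -> (-14.669,8.469) [heading=30, draw]
    RT 30: heading 30 -> 0
    -- iteration 2/4 --
    FD 6.2: (-14.669,8.469) -> (-8.469,8.469) [heading=0, draw]
    RT 30: heading 0 -> 330
    -- iteration 3/4 --
    FD 6.2: (-8.469,8.469) -> (-3.1,5.369) [heading=330, draw]
    RT 30: heading 330 -> 300
    -- iteration 4/4 --
    FD 6.2: (-3.1,5.369) -> (0,0) [heading=300, draw]
    RT 30: heading 300 -> 270
  ]
]
LT 180: heading 270 -> 90
Final: pos=(0,0), heading=90, 20 segment(s) drawn
Segments drawn: 20

Answer: 20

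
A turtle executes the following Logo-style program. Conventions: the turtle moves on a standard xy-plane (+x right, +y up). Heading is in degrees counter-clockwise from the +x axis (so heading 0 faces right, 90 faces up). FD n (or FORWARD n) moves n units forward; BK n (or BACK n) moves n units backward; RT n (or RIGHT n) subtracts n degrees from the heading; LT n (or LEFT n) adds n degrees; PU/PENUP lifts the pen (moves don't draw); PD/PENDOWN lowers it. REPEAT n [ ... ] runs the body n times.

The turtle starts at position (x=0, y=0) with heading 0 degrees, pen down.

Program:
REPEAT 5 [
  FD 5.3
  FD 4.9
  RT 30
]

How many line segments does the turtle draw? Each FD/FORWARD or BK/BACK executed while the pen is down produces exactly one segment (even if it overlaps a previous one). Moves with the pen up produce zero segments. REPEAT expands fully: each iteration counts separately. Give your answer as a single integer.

Answer: 10

Derivation:
Executing turtle program step by step:
Start: pos=(0,0), heading=0, pen down
REPEAT 5 [
  -- iteration 1/5 --
  FD 5.3: (0,0) -> (5.3,0) [heading=0, draw]
  FD 4.9: (5.3,0) -> (10.2,0) [heading=0, draw]
  RT 30: heading 0 -> 330
  -- iteration 2/5 --
  FD 5.3: (10.2,0) -> (14.79,-2.65) [heading=330, draw]
  FD 4.9: (14.79,-2.65) -> (19.033,-5.1) [heading=330, draw]
  RT 30: heading 330 -> 300
  -- iteration 3/5 --
  FD 5.3: (19.033,-5.1) -> (21.683,-9.69) [heading=300, draw]
  FD 4.9: (21.683,-9.69) -> (24.133,-13.933) [heading=300, draw]
  RT 30: heading 300 -> 270
  -- iteration 4/5 --
  FD 5.3: (24.133,-13.933) -> (24.133,-19.233) [heading=270, draw]
  FD 4.9: (24.133,-19.233) -> (24.133,-24.133) [heading=270, draw]
  RT 30: heading 270 -> 240
  -- iteration 5/5 --
  FD 5.3: (24.133,-24.133) -> (21.483,-28.723) [heading=240, draw]
  FD 4.9: (21.483,-28.723) -> (19.033,-32.967) [heading=240, draw]
  RT 30: heading 240 -> 210
]
Final: pos=(19.033,-32.967), heading=210, 10 segment(s) drawn
Segments drawn: 10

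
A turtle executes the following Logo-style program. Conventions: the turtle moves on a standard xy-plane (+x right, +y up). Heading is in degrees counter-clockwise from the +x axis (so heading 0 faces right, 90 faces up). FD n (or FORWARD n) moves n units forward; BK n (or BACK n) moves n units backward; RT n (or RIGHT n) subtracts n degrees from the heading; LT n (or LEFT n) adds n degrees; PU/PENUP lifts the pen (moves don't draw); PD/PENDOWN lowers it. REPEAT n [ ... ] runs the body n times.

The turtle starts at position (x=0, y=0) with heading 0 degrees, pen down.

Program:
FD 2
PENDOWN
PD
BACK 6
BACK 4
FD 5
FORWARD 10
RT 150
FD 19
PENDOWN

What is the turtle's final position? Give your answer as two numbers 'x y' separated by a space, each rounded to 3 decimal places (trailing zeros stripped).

Executing turtle program step by step:
Start: pos=(0,0), heading=0, pen down
FD 2: (0,0) -> (2,0) [heading=0, draw]
PD: pen down
PD: pen down
BK 6: (2,0) -> (-4,0) [heading=0, draw]
BK 4: (-4,0) -> (-8,0) [heading=0, draw]
FD 5: (-8,0) -> (-3,0) [heading=0, draw]
FD 10: (-3,0) -> (7,0) [heading=0, draw]
RT 150: heading 0 -> 210
FD 19: (7,0) -> (-9.454,-9.5) [heading=210, draw]
PD: pen down
Final: pos=(-9.454,-9.5), heading=210, 6 segment(s) drawn

Answer: -9.454 -9.5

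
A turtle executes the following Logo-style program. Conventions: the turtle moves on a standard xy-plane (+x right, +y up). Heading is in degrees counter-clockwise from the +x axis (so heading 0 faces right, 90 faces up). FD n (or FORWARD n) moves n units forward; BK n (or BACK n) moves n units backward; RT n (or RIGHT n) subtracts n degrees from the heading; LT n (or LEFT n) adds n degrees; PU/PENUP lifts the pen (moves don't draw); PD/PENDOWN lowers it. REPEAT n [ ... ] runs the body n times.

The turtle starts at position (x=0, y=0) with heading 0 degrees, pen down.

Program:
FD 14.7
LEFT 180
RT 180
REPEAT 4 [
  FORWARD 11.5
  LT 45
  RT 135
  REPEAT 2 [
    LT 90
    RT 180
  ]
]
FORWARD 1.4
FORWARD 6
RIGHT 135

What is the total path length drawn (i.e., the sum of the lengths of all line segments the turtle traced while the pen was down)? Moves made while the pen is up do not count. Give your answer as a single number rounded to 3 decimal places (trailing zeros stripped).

Answer: 68.1

Derivation:
Executing turtle program step by step:
Start: pos=(0,0), heading=0, pen down
FD 14.7: (0,0) -> (14.7,0) [heading=0, draw]
LT 180: heading 0 -> 180
RT 180: heading 180 -> 0
REPEAT 4 [
  -- iteration 1/4 --
  FD 11.5: (14.7,0) -> (26.2,0) [heading=0, draw]
  LT 45: heading 0 -> 45
  RT 135: heading 45 -> 270
  REPEAT 2 [
    -- iteration 1/2 --
    LT 90: heading 270 -> 0
    RT 180: heading 0 -> 180
    -- iteration 2/2 --
    LT 90: heading 180 -> 270
    RT 180: heading 270 -> 90
  ]
  -- iteration 2/4 --
  FD 11.5: (26.2,0) -> (26.2,11.5) [heading=90, draw]
  LT 45: heading 90 -> 135
  RT 135: heading 135 -> 0
  REPEAT 2 [
    -- iteration 1/2 --
    LT 90: heading 0 -> 90
    RT 180: heading 90 -> 270
    -- iteration 2/2 --
    LT 90: heading 270 -> 0
    RT 180: heading 0 -> 180
  ]
  -- iteration 3/4 --
  FD 11.5: (26.2,11.5) -> (14.7,11.5) [heading=180, draw]
  LT 45: heading 180 -> 225
  RT 135: heading 225 -> 90
  REPEAT 2 [
    -- iteration 1/2 --
    LT 90: heading 90 -> 180
    RT 180: heading 180 -> 0
    -- iteration 2/2 --
    LT 90: heading 0 -> 90
    RT 180: heading 90 -> 270
  ]
  -- iteration 4/4 --
  FD 11.5: (14.7,11.5) -> (14.7,0) [heading=270, draw]
  LT 45: heading 270 -> 315
  RT 135: heading 315 -> 180
  REPEAT 2 [
    -- iteration 1/2 --
    LT 90: heading 180 -> 270
    RT 180: heading 270 -> 90
    -- iteration 2/2 --
    LT 90: heading 90 -> 180
    RT 180: heading 180 -> 0
  ]
]
FD 1.4: (14.7,0) -> (16.1,0) [heading=0, draw]
FD 6: (16.1,0) -> (22.1,0) [heading=0, draw]
RT 135: heading 0 -> 225
Final: pos=(22.1,0), heading=225, 7 segment(s) drawn

Segment lengths:
  seg 1: (0,0) -> (14.7,0), length = 14.7
  seg 2: (14.7,0) -> (26.2,0), length = 11.5
  seg 3: (26.2,0) -> (26.2,11.5), length = 11.5
  seg 4: (26.2,11.5) -> (14.7,11.5), length = 11.5
  seg 5: (14.7,11.5) -> (14.7,0), length = 11.5
  seg 6: (14.7,0) -> (16.1,0), length = 1.4
  seg 7: (16.1,0) -> (22.1,0), length = 6
Total = 68.1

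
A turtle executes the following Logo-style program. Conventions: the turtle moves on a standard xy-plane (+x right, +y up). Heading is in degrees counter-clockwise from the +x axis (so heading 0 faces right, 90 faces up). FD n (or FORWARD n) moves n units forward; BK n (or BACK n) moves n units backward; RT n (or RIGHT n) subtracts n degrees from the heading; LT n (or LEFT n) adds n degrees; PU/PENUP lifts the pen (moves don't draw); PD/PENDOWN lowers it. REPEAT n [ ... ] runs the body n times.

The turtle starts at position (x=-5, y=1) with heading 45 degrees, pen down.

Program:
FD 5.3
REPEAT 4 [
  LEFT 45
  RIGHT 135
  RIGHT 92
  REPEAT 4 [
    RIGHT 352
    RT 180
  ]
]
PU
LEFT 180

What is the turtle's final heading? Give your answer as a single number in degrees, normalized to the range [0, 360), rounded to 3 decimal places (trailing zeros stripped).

Executing turtle program step by step:
Start: pos=(-5,1), heading=45, pen down
FD 5.3: (-5,1) -> (-1.252,4.748) [heading=45, draw]
REPEAT 4 [
  -- iteration 1/4 --
  LT 45: heading 45 -> 90
  RT 135: heading 90 -> 315
  RT 92: heading 315 -> 223
  REPEAT 4 [
    -- iteration 1/4 --
    RT 352: heading 223 -> 231
    RT 180: heading 231 -> 51
    -- iteration 2/4 --
    RT 352: heading 51 -> 59
    RT 180: heading 59 -> 239
    -- iteration 3/4 --
    RT 352: heading 239 -> 247
    RT 180: heading 247 -> 67
    -- iteration 4/4 --
    RT 352: heading 67 -> 75
    RT 180: heading 75 -> 255
  ]
  -- iteration 2/4 --
  LT 45: heading 255 -> 300
  RT 135: heading 300 -> 165
  RT 92: heading 165 -> 73
  REPEAT 4 [
    -- iteration 1/4 --
    RT 352: heading 73 -> 81
    RT 180: heading 81 -> 261
    -- iteration 2/4 --
    RT 352: heading 261 -> 269
    RT 180: heading 269 -> 89
    -- iteration 3/4 --
    RT 352: heading 89 -> 97
    RT 180: heading 97 -> 277
    -- iteration 4/4 --
    RT 352: heading 277 -> 285
    RT 180: heading 285 -> 105
  ]
  -- iteration 3/4 --
  LT 45: heading 105 -> 150
  RT 135: heading 150 -> 15
  RT 92: heading 15 -> 283
  REPEAT 4 [
    -- iteration 1/4 --
    RT 352: heading 283 -> 291
    RT 180: heading 291 -> 111
    -- iteration 2/4 --
    RT 352: heading 111 -> 119
    RT 180: heading 119 -> 299
    -- iteration 3/4 --
    RT 352: heading 299 -> 307
    RT 180: heading 307 -> 127
    -- iteration 4/4 --
    RT 352: heading 127 -> 135
    RT 180: heading 135 -> 315
  ]
  -- iteration 4/4 --
  LT 45: heading 315 -> 0
  RT 135: heading 0 -> 225
  RT 92: heading 225 -> 133
  REPEAT 4 [
    -- iteration 1/4 --
    RT 352: heading 133 -> 141
    RT 180: heading 141 -> 321
    -- iteration 2/4 --
    RT 352: heading 321 -> 329
    RT 180: heading 329 -> 149
    -- iteration 3/4 --
    RT 352: heading 149 -> 157
    RT 180: heading 157 -> 337
    -- iteration 4/4 --
    RT 352: heading 337 -> 345
    RT 180: heading 345 -> 165
  ]
]
PU: pen up
LT 180: heading 165 -> 345
Final: pos=(-1.252,4.748), heading=345, 1 segment(s) drawn

Answer: 345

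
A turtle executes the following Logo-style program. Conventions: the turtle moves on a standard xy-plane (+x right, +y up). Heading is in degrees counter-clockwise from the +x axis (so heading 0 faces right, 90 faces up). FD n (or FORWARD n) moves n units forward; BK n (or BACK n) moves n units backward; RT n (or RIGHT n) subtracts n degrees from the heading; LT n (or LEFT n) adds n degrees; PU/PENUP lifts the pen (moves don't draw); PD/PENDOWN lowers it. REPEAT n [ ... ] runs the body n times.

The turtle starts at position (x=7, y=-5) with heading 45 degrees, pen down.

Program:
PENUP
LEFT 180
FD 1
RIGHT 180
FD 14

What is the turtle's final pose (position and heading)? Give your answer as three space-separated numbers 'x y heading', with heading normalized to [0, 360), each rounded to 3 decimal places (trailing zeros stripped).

Answer: 16.192 4.192 45

Derivation:
Executing turtle program step by step:
Start: pos=(7,-5), heading=45, pen down
PU: pen up
LT 180: heading 45 -> 225
FD 1: (7,-5) -> (6.293,-5.707) [heading=225, move]
RT 180: heading 225 -> 45
FD 14: (6.293,-5.707) -> (16.192,4.192) [heading=45, move]
Final: pos=(16.192,4.192), heading=45, 0 segment(s) drawn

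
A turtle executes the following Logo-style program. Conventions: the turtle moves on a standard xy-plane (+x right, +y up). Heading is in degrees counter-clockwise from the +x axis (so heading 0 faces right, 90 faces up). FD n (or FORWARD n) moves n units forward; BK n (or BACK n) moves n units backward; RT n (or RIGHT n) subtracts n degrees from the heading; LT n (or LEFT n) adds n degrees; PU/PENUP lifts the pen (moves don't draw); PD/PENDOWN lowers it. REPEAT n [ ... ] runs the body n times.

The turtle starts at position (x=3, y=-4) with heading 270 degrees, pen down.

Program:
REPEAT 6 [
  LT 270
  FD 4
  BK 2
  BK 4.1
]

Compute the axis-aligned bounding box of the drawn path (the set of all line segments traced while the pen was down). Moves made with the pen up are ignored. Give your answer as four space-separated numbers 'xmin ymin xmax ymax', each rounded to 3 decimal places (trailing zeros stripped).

Executing turtle program step by step:
Start: pos=(3,-4), heading=270, pen down
REPEAT 6 [
  -- iteration 1/6 --
  LT 270: heading 270 -> 180
  FD 4: (3,-4) -> (-1,-4) [heading=180, draw]
  BK 2: (-1,-4) -> (1,-4) [heading=180, draw]
  BK 4.1: (1,-4) -> (5.1,-4) [heading=180, draw]
  -- iteration 2/6 --
  LT 270: heading 180 -> 90
  FD 4: (5.1,-4) -> (5.1,0) [heading=90, draw]
  BK 2: (5.1,0) -> (5.1,-2) [heading=90, draw]
  BK 4.1: (5.1,-2) -> (5.1,-6.1) [heading=90, draw]
  -- iteration 3/6 --
  LT 270: heading 90 -> 0
  FD 4: (5.1,-6.1) -> (9.1,-6.1) [heading=0, draw]
  BK 2: (9.1,-6.1) -> (7.1,-6.1) [heading=0, draw]
  BK 4.1: (7.1,-6.1) -> (3,-6.1) [heading=0, draw]
  -- iteration 4/6 --
  LT 270: heading 0 -> 270
  FD 4: (3,-6.1) -> (3,-10.1) [heading=270, draw]
  BK 2: (3,-10.1) -> (3,-8.1) [heading=270, draw]
  BK 4.1: (3,-8.1) -> (3,-4) [heading=270, draw]
  -- iteration 5/6 --
  LT 270: heading 270 -> 180
  FD 4: (3,-4) -> (-1,-4) [heading=180, draw]
  BK 2: (-1,-4) -> (1,-4) [heading=180, draw]
  BK 4.1: (1,-4) -> (5.1,-4) [heading=180, draw]
  -- iteration 6/6 --
  LT 270: heading 180 -> 90
  FD 4: (5.1,-4) -> (5.1,0) [heading=90, draw]
  BK 2: (5.1,0) -> (5.1,-2) [heading=90, draw]
  BK 4.1: (5.1,-2) -> (5.1,-6.1) [heading=90, draw]
]
Final: pos=(5.1,-6.1), heading=90, 18 segment(s) drawn

Segment endpoints: x in {-1, -1, 1, 1, 3, 3, 3, 3, 5.1, 5.1, 5.1, 5.1, 5.1, 5.1, 5.1, 5.1, 7.1, 9.1}, y in {-10.1, -8.1, -6.1, -6.1, -6.1, -6.1, -4, -4, -4, -4, -4, -4, -4, -2, 0}
xmin=-1, ymin=-10.1, xmax=9.1, ymax=0

Answer: -1 -10.1 9.1 0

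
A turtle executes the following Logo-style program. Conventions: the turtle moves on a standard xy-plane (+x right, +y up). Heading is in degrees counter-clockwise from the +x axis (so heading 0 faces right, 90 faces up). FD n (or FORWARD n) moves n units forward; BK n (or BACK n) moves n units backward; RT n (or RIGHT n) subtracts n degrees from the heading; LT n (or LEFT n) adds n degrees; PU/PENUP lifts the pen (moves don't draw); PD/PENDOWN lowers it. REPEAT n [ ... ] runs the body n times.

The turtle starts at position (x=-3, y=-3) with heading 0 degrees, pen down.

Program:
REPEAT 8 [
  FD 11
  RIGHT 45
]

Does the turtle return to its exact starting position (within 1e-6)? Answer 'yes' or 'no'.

Answer: yes

Derivation:
Executing turtle program step by step:
Start: pos=(-3,-3), heading=0, pen down
REPEAT 8 [
  -- iteration 1/8 --
  FD 11: (-3,-3) -> (8,-3) [heading=0, draw]
  RT 45: heading 0 -> 315
  -- iteration 2/8 --
  FD 11: (8,-3) -> (15.778,-10.778) [heading=315, draw]
  RT 45: heading 315 -> 270
  -- iteration 3/8 --
  FD 11: (15.778,-10.778) -> (15.778,-21.778) [heading=270, draw]
  RT 45: heading 270 -> 225
  -- iteration 4/8 --
  FD 11: (15.778,-21.778) -> (8,-29.556) [heading=225, draw]
  RT 45: heading 225 -> 180
  -- iteration 5/8 --
  FD 11: (8,-29.556) -> (-3,-29.556) [heading=180, draw]
  RT 45: heading 180 -> 135
  -- iteration 6/8 --
  FD 11: (-3,-29.556) -> (-10.778,-21.778) [heading=135, draw]
  RT 45: heading 135 -> 90
  -- iteration 7/8 --
  FD 11: (-10.778,-21.778) -> (-10.778,-10.778) [heading=90, draw]
  RT 45: heading 90 -> 45
  -- iteration 8/8 --
  FD 11: (-10.778,-10.778) -> (-3,-3) [heading=45, draw]
  RT 45: heading 45 -> 0
]
Final: pos=(-3,-3), heading=0, 8 segment(s) drawn

Start position: (-3, -3)
Final position: (-3, -3)
Distance = 0; < 1e-6 -> CLOSED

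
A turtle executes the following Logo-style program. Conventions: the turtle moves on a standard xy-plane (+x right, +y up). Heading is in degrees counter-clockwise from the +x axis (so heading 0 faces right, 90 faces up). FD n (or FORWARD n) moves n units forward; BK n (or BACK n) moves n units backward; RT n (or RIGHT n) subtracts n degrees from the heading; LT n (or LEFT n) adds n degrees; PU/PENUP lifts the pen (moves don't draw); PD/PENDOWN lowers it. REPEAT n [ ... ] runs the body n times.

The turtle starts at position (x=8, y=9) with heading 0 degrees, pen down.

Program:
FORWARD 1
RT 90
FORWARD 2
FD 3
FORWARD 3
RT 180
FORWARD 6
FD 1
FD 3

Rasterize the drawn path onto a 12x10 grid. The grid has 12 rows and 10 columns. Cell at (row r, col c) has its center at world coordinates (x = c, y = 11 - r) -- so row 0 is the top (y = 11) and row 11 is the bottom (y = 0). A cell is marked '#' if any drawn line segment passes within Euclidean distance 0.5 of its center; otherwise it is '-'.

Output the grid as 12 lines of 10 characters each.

Segment 0: (8,9) -> (9,9)
Segment 1: (9,9) -> (9,7)
Segment 2: (9,7) -> (9,4)
Segment 3: (9,4) -> (9,1)
Segment 4: (9,1) -> (9,7)
Segment 5: (9,7) -> (9,8)
Segment 6: (9,8) -> (9,11)

Answer: ---------#
---------#
--------##
---------#
---------#
---------#
---------#
---------#
---------#
---------#
---------#
----------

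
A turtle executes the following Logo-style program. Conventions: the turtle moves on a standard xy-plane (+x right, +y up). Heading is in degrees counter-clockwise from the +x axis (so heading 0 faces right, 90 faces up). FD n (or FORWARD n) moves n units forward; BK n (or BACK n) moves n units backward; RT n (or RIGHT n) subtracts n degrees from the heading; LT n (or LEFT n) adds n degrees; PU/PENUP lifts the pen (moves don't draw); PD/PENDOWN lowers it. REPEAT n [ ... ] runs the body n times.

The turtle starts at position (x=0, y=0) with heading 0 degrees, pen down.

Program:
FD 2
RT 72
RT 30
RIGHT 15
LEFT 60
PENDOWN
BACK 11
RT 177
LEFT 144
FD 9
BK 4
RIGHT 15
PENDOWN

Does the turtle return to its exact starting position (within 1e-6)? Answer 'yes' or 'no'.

Executing turtle program step by step:
Start: pos=(0,0), heading=0, pen down
FD 2: (0,0) -> (2,0) [heading=0, draw]
RT 72: heading 0 -> 288
RT 30: heading 288 -> 258
RT 15: heading 258 -> 243
LT 60: heading 243 -> 303
PD: pen down
BK 11: (2,0) -> (-3.991,9.225) [heading=303, draw]
RT 177: heading 303 -> 126
LT 144: heading 126 -> 270
FD 9: (-3.991,9.225) -> (-3.991,0.225) [heading=270, draw]
BK 4: (-3.991,0.225) -> (-3.991,4.225) [heading=270, draw]
RT 15: heading 270 -> 255
PD: pen down
Final: pos=(-3.991,4.225), heading=255, 4 segment(s) drawn

Start position: (0, 0)
Final position: (-3.991, 4.225)
Distance = 5.812; >= 1e-6 -> NOT closed

Answer: no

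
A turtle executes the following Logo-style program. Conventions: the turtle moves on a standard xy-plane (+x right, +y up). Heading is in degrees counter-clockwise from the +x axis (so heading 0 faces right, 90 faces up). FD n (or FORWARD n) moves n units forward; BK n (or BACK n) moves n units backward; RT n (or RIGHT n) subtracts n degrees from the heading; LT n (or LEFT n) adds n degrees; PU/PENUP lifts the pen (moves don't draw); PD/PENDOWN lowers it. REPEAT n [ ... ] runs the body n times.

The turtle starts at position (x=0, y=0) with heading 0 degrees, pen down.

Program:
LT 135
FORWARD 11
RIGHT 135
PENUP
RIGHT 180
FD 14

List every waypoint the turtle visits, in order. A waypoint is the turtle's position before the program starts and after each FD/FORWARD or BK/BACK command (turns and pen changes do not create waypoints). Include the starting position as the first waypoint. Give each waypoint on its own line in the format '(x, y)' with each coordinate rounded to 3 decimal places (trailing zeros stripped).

Answer: (0, 0)
(-7.778, 7.778)
(-21.778, 7.778)

Derivation:
Executing turtle program step by step:
Start: pos=(0,0), heading=0, pen down
LT 135: heading 0 -> 135
FD 11: (0,0) -> (-7.778,7.778) [heading=135, draw]
RT 135: heading 135 -> 0
PU: pen up
RT 180: heading 0 -> 180
FD 14: (-7.778,7.778) -> (-21.778,7.778) [heading=180, move]
Final: pos=(-21.778,7.778), heading=180, 1 segment(s) drawn
Waypoints (3 total):
(0, 0)
(-7.778, 7.778)
(-21.778, 7.778)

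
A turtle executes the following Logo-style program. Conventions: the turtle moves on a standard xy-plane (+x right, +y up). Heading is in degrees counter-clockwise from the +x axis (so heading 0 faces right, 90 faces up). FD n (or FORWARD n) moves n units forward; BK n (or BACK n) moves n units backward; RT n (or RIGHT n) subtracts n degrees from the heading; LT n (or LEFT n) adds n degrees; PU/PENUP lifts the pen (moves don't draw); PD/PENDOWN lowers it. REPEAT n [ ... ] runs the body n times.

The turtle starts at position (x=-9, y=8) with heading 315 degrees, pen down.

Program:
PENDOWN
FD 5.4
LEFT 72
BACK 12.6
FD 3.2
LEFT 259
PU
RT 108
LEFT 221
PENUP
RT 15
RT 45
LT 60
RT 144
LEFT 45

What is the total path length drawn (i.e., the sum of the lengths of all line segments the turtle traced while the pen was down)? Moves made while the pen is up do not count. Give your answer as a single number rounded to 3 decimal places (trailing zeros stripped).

Executing turtle program step by step:
Start: pos=(-9,8), heading=315, pen down
PD: pen down
FD 5.4: (-9,8) -> (-5.182,4.182) [heading=315, draw]
LT 72: heading 315 -> 27
BK 12.6: (-5.182,4.182) -> (-16.408,-1.539) [heading=27, draw]
FD 3.2: (-16.408,-1.539) -> (-13.557,-0.086) [heading=27, draw]
LT 259: heading 27 -> 286
PU: pen up
RT 108: heading 286 -> 178
LT 221: heading 178 -> 39
PU: pen up
RT 15: heading 39 -> 24
RT 45: heading 24 -> 339
LT 60: heading 339 -> 39
RT 144: heading 39 -> 255
LT 45: heading 255 -> 300
Final: pos=(-13.557,-0.086), heading=300, 3 segment(s) drawn

Segment lengths:
  seg 1: (-9,8) -> (-5.182,4.182), length = 5.4
  seg 2: (-5.182,4.182) -> (-16.408,-1.539), length = 12.6
  seg 3: (-16.408,-1.539) -> (-13.557,-0.086), length = 3.2
Total = 21.2

Answer: 21.2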